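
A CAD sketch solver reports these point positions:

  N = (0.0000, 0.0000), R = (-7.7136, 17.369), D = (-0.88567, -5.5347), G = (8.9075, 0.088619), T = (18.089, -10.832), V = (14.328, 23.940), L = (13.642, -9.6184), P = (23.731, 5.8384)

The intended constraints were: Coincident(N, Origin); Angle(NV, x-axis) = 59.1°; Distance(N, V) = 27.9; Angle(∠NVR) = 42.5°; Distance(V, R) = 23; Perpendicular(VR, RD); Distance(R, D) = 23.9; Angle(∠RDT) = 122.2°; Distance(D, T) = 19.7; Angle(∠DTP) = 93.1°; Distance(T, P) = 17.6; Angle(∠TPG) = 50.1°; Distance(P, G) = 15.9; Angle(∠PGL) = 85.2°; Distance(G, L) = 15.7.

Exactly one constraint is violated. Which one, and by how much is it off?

Distance(G, L) = 15.7 — off by 4.90.

N = (0.00, 0.00) ✓; NV at 59.10° ✓; |NV| = 27.90 ✓; ∠NVR = 42.50° ✓; |VR| = 23.00 ✓; ∠(VR, RD) = 90.00° ✓; |RD| = 23.90 ✓; ∠RDT = 122.2° ✓; |DT| = 19.70 ✓; ∠DTP = 93.10° ✓; |TP| = 17.60 ✓; ∠TPG = 50.10° ✓; |PG| = 15.90 ✓; ∠PGL = 85.20° ✓; |GL| = 10.80 ✗.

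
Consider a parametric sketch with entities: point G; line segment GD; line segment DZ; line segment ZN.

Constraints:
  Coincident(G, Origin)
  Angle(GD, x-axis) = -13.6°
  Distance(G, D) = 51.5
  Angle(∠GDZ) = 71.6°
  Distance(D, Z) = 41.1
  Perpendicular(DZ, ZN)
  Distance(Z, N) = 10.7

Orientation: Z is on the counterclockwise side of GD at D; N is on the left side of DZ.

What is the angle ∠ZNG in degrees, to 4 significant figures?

146.9°

G is at the origin; GD runs at -13.6° with length 51.5, so D = 51.5·(cos -13.6°, sin -13.6°) = (50.06, -12.11). ∠GDZ = 71.6°, so DZ runs at -13.6° + (180° − 71.6°) = 94.80° from the x-axis; with |DZ| = 41.1, Z = D + 41.1·(cos 94.80°, sin 94.80°) = (46.62, 28.85). DZ ⟂ ZN; with |ZN| = 10.7 on the left of DZ, N = Z + 10.7·(-0.9965, -0.08368) = (35.95, 27.95). Then cos ∠ZNG = NZ·NG / (|NZ||NG|), giving 146.9°.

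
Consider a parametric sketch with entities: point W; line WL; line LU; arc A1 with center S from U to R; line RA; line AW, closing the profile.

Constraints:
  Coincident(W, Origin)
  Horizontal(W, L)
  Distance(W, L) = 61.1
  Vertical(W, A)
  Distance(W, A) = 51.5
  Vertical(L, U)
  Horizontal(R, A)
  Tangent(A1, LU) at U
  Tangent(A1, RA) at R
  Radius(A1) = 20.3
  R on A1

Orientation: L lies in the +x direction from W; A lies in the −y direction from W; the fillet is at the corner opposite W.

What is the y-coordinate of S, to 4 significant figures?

-31.20

W is at the origin; W and L share the same y with |WL| = 61.1 and L on the +x side, so L = (61.10, 0.000). WA is vertical with |WA| = 51.5 and A on the −y side, so A = (0.000, -51.50). The virtual corner opposite W is at (61.10, -51.50). Since A1 is tangent to LU there, SU ⟂ LU and the tangent condition forces SR to be normal to RA, with radius 20.3, so the center S sits 20.3 in from both sides at S = (40.80, -31.20). So S.y = -31.20.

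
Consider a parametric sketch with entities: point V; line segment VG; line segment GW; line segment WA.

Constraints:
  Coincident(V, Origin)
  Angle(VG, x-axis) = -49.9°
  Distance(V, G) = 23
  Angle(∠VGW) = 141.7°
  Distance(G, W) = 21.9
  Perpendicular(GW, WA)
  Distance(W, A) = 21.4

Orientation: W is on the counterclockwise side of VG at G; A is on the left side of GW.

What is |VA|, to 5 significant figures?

40.584

V is at the origin; VG runs at -49.9° with length 23.0, so G = 23.0·(cos -49.9°, sin -49.9°) = (14.815, -17.593). ∠VGW = 141.7°, so GW runs at -49.9° + (180° − 141.7°) = -11.600° from the x-axis; with |GW| = 21.9, W = G + 21.9·(cos -11.600°, sin -11.600°) = (36.268, -21.997). GW is perpendicular to WA; with |WA| = 21.4 on the left of GW, A = W + 21.4·(0.20108, 0.97958) = (40.571, -1.0339). Then |VA| = |A − V| = 40.584.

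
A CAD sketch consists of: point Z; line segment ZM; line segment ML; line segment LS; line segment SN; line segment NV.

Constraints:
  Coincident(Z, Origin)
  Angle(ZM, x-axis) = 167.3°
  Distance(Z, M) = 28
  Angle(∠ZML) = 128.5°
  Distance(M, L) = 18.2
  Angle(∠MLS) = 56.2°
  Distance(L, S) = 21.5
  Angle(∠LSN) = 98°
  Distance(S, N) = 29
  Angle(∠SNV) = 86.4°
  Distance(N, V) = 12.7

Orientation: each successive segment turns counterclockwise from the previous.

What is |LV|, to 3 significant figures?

32.4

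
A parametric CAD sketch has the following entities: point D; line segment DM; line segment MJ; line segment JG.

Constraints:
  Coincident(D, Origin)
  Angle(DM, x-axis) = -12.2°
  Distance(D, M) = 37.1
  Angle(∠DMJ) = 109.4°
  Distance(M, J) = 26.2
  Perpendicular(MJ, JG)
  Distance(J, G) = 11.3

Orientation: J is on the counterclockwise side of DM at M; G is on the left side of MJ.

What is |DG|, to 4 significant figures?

45.23

D is at the origin; DM runs at -12.2° with length 37.1, so M = 37.1·(cos -12.2°, sin -12.2°) = (36.26, -7.840). ∠DMJ = 109.4°, so MJ runs at -12.2° + (180° − 109.4°) = 58.40° from the x-axis; with |MJ| = 26.2, J = M + 26.2·(cos 58.40°, sin 58.40°) = (49.99, 14.48). The perpendicularity gives JG at right angles to MJ; with |JG| = 11.3 on the left of MJ, G = J + 11.3·(-0.8517, 0.5240) = (40.37, 20.40). Then |DG| = |G − D| = 45.23.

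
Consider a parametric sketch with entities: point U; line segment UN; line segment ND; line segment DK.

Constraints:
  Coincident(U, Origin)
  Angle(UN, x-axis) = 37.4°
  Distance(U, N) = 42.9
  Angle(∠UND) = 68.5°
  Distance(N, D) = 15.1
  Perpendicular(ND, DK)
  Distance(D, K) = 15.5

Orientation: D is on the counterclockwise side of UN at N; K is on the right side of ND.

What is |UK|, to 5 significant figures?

55.418

U is at the origin; UN runs at 37.4° with length 42.9, so N = 42.9·(cos 37.4°, sin 37.4°) = (34.080, 26.056). ∠UND = 68.5°, so ND runs at 37.4° + (180° − 68.5°) = 148.90° from the x-axis; with |ND| = 15.1, D = N + 15.1·(cos 148.90°, sin 148.90°) = (21.151, 33.856). ND is perpendicular to DK; with |DK| = 15.5 on the right of ND, K = D + 15.5·(0.51653, 0.85627) = (29.157, 47.128). Then |UK| = |K − U| = 55.418.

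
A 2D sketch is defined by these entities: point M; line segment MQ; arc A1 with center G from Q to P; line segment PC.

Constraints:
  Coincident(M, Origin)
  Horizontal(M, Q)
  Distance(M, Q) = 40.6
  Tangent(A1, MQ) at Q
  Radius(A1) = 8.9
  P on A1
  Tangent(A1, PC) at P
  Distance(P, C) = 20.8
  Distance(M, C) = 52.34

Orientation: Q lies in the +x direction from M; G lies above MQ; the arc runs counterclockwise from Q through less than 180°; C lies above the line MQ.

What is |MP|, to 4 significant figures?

50.40

M is at the origin; M and Q share the same y with |MQ| = 40.6 and Q on the +x side, so Q = (40.60, 0.000). A1 meets MQ tangentially, so GQ is at right angles to MQ, so G = Q + (0, 8.9) = (40.60, 8.900). Since GP ⟂ PC (tangency), |GC| = √(8.9² + 20.8²) = 22.62 regardless of where P sits on A1. So C lies on both circle(M, 52.34) and circle(G, 22.62); the above-MQ intersection is C = (41.81, 31.49). P is the foot of the tangent from C: P = (48.96, 11.96).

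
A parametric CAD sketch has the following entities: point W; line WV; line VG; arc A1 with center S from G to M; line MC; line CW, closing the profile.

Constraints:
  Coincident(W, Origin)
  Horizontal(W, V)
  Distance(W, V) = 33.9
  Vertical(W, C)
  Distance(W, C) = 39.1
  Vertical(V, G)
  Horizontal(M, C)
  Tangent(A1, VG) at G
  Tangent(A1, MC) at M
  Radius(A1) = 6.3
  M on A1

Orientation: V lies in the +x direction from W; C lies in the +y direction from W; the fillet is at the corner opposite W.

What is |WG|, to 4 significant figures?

47.17

W is at the origin; W and V share the same y with |WV| = 33.9 and V on the +x side, so V = (33.90, 0.000). WC is vertical with |WC| = 39.1 and C on the +y side, so C = (0.000, 39.10). The virtual corner opposite W is at (33.90, 39.10). Tangency of A1 to VG means the radius SG is perpendicular to VG and the tangent condition forces SM to be normal to MC, with radius 6.3, so the center S sits 6.3 in from both sides at S = (27.60, 32.80). That places the tangent points at G = (33.90, 32.80) on VG and M = (27.60, 39.10) on MC. Then |WG| = |G − W| = 47.17.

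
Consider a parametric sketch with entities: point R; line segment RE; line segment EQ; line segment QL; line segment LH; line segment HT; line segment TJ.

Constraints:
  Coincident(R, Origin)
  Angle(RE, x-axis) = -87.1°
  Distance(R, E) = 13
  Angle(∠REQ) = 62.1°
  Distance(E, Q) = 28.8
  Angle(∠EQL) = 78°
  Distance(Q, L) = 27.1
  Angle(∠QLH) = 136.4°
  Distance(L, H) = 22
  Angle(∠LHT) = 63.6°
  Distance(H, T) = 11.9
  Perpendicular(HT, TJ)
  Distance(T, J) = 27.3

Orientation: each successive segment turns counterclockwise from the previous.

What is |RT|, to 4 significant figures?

15.90

R is at the origin; RE runs at -87.1° with length 13.0, so E = (0.6577, -12.98). ∠REQ = 62.1° gives EQ at 30.80° from the x-axis; with |EQ| = 28.8, Q = (25.40, 1.763). ∠EQL = 78.0° gives QL at 132.8° from the x-axis; with |QL| = 27.1, L = (6.983, 21.65). ∠QLH = 136.4° gives LH at 176.4° from the x-axis; with |LH| = 22.0, H = (-14.97, 23.03). ∠LHT = 63.6° gives HT at -67.20° from the x-axis; with |HT| = 11.9, T = (-10.36, 12.06). Then |RT| = |T − R| = 15.90.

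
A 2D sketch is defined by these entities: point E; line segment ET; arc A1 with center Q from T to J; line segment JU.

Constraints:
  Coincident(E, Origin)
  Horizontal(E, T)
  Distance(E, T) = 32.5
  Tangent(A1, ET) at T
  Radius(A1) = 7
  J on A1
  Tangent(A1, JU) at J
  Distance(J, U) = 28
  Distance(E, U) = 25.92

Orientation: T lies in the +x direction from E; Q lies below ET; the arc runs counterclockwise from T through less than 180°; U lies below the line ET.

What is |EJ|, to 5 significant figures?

27.212

Checks: |QJ| = 7.000 ✓; ∠(QJ, JU) = 90.00° ✓; |JU| = 28.00 ✓; |EU| = 25.92 ✓.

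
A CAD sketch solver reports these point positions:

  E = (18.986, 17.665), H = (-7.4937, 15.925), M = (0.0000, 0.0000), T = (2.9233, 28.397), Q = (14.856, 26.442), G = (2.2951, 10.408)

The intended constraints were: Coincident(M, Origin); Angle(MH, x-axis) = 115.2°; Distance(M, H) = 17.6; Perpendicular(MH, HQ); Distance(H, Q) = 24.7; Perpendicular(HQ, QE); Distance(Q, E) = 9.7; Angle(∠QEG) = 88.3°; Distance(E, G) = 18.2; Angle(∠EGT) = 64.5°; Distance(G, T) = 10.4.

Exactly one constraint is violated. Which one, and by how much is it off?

Distance(G, T) = 10.4 — off by 7.60.

M = (0.00, 0.00) ✓; MH at 115.2° ✓; |MH| = 17.60 ✓; ∠(MH, HQ) = 90.00° ✓; |HQ| = 24.70 ✓; ∠(HQ, QE) = 90.00° ✓; |QE| = 9.700 ✓; ∠QEG = 88.30° ✓; |EG| = 18.20 ✓; ∠EGT = 64.50° ✓; |GT| = 18.00 ✗.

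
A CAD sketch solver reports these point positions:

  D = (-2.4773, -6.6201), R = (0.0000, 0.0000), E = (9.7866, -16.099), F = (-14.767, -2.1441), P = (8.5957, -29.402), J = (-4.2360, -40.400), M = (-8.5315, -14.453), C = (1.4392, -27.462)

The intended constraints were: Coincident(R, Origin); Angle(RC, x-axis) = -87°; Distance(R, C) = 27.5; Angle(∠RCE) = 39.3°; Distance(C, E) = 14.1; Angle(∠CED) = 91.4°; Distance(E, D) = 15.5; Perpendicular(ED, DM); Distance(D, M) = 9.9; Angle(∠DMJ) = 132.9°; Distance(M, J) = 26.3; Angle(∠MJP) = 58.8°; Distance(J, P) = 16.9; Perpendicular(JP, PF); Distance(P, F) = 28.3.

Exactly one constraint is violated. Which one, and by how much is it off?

Distance(P, F) = 28.3 — off by 7.60.

R = (0.00, 0.00) ✓; RC at -87.00° ✓; |RC| = 27.50 ✓; ∠RCE = 39.30° ✓; |CE| = 14.10 ✓; ∠CED = 91.40° ✓; |ED| = 15.50 ✓; ∠(ED, DM) = 90.00° ✓; |DM| = 9.900 ✓; ∠DMJ = 132.9° ✓; |MJ| = 26.30 ✓; ∠MJP = 58.80° ✓; |JP| = 16.90 ✓; ∠(JP, PF) = 90.00° ✓; |PF| = 35.90 ✗.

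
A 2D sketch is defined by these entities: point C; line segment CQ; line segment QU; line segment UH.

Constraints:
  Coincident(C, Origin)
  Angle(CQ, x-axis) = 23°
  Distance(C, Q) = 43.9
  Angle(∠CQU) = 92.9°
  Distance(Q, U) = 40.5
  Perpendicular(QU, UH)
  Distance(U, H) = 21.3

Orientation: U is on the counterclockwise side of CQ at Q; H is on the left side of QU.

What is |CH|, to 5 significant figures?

48.304

C is at the origin; CQ runs at 23.0° with length 43.9, so Q = 43.9·(cos 23.0°, sin 23.0°) = (40.410, 17.153). ∠CQU = 92.9°, so QU runs at 23.0° + (180° − 92.9°) = 110.10° from the x-axis; with |QU| = 40.5, U = Q + 40.5·(cos 110.10°, sin 110.10°) = (26.492, 55.186). QU ⟂ UH; with |UH| = 21.3 on the left of QU, H = U + 21.3·(-0.93909, -0.34366) = (6.4892, 47.866). Then |CH| = |H − C| = 48.304.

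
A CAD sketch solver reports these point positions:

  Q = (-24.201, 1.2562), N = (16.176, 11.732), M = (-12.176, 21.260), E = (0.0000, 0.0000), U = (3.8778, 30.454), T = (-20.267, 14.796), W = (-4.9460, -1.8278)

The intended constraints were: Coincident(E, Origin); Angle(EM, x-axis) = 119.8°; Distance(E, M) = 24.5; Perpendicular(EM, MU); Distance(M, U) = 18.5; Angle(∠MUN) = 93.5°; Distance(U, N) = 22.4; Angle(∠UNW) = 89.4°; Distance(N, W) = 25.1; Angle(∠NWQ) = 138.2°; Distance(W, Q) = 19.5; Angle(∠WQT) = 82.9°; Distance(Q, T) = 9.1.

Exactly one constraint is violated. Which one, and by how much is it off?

Distance(Q, T) = 9.1 — off by 5.00.

E = (0.00, 0.00) ✓; EM at 119.8° ✓; |EM| = 24.50 ✓; ∠(EM, MU) = 90.00° ✓; |MU| = 18.50 ✓; ∠MUN = 93.50° ✓; |UN| = 22.40 ✓; ∠UNW = 89.40° ✓; |NW| = 25.10 ✓; ∠NWQ = 138.2° ✓; |WQ| = 19.50 ✓; ∠WQT = 82.90° ✓; |QT| = 14.10 ✗.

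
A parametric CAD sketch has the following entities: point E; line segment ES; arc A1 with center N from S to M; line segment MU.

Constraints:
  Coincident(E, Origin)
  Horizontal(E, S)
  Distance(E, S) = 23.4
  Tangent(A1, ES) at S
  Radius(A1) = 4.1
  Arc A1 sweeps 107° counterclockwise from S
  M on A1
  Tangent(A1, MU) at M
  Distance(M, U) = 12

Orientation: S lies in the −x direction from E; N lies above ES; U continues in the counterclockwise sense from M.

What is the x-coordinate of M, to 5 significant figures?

-19.479

E is at the origin; E and S share the same y with |ES| = 23.4 and S on the −x side, so S = (-23.400, 0.0000). The tangent condition forces NS to be normal to ES, so N = S + (0, 4.1) = (-23.400, 4.1000). On A1, S sits at bearing -90° from N; a 107° counterclockwise sweep puts M at bearing 17°, so M = N + 4.1·(cos 17°, sin 17°) = (-19.479, 5.2987). So M.x = -19.479.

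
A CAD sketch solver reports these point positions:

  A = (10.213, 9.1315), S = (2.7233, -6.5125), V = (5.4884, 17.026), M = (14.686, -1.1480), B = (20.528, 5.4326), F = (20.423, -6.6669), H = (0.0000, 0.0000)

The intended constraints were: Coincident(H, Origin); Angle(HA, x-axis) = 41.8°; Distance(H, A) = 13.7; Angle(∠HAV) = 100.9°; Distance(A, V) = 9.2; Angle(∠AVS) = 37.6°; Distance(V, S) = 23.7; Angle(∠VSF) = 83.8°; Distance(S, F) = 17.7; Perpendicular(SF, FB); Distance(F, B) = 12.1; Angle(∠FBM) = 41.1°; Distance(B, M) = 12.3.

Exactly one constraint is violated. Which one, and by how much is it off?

Distance(B, M) = 12.3 — off by 3.50.

H = (0.00, 0.00) ✓; HA at 41.80° ✓; |HA| = 13.70 ✓; ∠HAV = 100.9° ✓; |AV| = 9.200 ✓; ∠AVS = 37.60° ✓; |VS| = 23.70 ✓; ∠VSF = 83.80° ✓; |SF| = 17.70 ✓; ∠(SF, FB) = 90.00° ✓; |FB| = 12.10 ✓; ∠FBM = 41.10° ✓; |BM| = 8.800 ✗.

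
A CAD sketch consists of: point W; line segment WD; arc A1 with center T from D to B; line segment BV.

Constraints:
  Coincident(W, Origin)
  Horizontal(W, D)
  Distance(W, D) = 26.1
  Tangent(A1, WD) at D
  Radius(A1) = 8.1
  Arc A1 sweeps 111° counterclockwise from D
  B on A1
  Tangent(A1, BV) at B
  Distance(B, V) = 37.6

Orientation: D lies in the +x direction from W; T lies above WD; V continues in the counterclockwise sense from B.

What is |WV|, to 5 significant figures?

50.331

On A1, D sits at bearing -90° from T; a 111° counterclockwise sweep puts B at bearing 21°, so B = T + 8.1·(cos 21°, sin 21°) = (33.662, 11.003). Since A1 is tangent to BV there, TB ⟂ BV, so BV runs along (−sin 21°, cos 21°); with |BV| = 37.6, V = (20.187, 46.105). Then |WV| = |V − W| = 50.331.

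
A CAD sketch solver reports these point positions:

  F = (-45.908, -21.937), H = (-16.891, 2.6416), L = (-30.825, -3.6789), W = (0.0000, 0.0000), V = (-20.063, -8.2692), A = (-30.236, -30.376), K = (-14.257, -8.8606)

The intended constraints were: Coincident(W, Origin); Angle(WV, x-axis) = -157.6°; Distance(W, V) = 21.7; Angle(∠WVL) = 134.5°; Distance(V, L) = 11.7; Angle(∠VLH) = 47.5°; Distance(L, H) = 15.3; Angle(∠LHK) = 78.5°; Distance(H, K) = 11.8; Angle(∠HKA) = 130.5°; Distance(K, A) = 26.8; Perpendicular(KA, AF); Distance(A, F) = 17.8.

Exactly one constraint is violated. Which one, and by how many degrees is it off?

Perpendicular(KA, AF) — off by 8.30°.

W = (0.00, 0.00) ✓; WV at -157.6° ✓; |WV| = 21.70 ✓; ∠WVL = 134.5° ✓; |VL| = 11.70 ✓; ∠VLH = 47.50° ✓; |LH| = 15.30 ✓; ∠LHK = 78.50° ✓; |HK| = 11.80 ✓; ∠HKA = 130.5° ✓; |KA| = 26.80 ✓; ∠(KA, AF) = 81.70° ✗; |AF| = 17.80 ✓.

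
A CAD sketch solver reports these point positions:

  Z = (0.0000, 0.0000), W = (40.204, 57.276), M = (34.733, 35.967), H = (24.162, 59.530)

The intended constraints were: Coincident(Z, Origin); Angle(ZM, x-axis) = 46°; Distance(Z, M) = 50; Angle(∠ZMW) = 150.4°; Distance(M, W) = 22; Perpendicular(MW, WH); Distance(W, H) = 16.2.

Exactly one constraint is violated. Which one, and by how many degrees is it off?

Perpendicular(MW, WH) — off by 6.40°.

Z = (0.00, 0.00) ✓; ZM at 46.00° ✓; |ZM| = 50.00 ✓; ∠ZMW = 150.4° ✓; |MW| = 22.00 ✓; ∠(MW, WH) = 96.40° ✗; |WH| = 16.20 ✓.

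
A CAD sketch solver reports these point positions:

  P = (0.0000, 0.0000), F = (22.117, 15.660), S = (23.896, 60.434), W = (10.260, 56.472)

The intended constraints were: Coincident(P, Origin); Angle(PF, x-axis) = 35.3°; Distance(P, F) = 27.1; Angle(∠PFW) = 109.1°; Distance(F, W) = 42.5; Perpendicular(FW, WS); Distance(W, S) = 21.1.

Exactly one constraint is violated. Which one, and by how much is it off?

Distance(W, S) = 21.1 — off by 6.90.

P = (0.00, 0.00) ✓; PF at 35.30° ✓; |PF| = 27.10 ✓; ∠PFW = 109.1° ✓; |FW| = 42.50 ✓; ∠(FW, WS) = 90.00° ✓; |WS| = 14.20 ✗.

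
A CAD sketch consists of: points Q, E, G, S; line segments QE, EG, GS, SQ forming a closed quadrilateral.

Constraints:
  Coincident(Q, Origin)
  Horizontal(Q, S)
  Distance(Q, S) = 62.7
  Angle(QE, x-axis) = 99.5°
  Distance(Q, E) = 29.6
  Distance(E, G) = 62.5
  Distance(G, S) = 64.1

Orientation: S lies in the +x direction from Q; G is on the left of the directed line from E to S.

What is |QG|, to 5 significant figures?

78.767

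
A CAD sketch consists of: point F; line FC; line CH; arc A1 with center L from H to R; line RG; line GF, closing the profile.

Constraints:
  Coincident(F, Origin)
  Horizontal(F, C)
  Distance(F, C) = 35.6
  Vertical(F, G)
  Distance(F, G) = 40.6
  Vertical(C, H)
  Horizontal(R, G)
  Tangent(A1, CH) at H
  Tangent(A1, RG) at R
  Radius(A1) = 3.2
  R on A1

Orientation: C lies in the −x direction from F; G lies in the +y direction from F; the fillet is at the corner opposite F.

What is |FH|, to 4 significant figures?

51.63

The virtual corner opposite F is at (-35.60, 40.60). Tangency of A1 to CH means the radius LH is perpendicular to CH and the tangent condition forces LR to be normal to RG, with radius 3.2, so the center L sits 3.2 in from both sides at L = (-32.40, 37.40). That places the tangent points at H = (-35.60, 37.40) on CH and R = (-32.40, 40.60) on RG. Then |FH| = |H − F| = 51.63.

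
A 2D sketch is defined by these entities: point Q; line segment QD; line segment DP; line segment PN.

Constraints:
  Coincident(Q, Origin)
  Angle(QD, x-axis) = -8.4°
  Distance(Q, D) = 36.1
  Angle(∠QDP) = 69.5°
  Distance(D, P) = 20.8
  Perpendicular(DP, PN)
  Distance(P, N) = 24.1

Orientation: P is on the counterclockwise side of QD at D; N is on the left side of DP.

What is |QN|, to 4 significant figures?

12.68

Q is at the origin; QD runs at -8.4° with length 36.1, so D = 36.1·(cos -8.4°, sin -8.4°) = (35.71, -5.274). ∠QDP = 69.5°, so DP runs at -8.4° + (180° − 69.5°) = 102.1° from the x-axis; with |DP| = 20.8, P = D + 20.8·(cos 102.1°, sin 102.1°) = (31.35, 15.06). DP is perpendicular to PN; with |PN| = 24.1 on the left of DP, N = P + 24.1·(-0.9778, -0.2096) = (7.788, 10.01). Then |QN| = |N − Q| = 12.68.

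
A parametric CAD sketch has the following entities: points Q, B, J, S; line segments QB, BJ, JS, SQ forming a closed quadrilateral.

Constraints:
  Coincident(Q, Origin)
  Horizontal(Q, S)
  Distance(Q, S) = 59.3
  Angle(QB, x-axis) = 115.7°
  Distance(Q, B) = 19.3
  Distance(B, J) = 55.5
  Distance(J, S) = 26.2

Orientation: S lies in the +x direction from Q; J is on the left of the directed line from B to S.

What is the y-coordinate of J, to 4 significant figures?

23.05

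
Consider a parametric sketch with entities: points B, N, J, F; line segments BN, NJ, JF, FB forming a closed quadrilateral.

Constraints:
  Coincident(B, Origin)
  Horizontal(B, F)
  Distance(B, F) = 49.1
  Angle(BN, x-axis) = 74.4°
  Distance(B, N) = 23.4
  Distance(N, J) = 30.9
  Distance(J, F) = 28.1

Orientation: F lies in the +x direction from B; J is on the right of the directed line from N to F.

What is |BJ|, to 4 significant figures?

21.81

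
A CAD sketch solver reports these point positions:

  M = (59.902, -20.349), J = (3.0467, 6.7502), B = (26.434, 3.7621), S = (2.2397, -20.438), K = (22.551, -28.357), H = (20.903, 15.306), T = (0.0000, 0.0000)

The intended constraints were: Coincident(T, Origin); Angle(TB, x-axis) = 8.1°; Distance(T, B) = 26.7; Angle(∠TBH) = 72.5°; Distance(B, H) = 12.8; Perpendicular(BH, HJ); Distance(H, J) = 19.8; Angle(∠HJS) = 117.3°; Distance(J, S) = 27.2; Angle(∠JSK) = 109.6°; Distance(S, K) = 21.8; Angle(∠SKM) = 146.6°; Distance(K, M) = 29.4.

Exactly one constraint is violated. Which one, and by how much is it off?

Distance(K, M) = 29.4 — off by 8.80.

T = (0.00, 0.00) ✓; TB at 8.100° ✓; |TB| = 26.70 ✓; ∠TBH = 72.50° ✓; |BH| = 12.80 ✓; ∠(BH, HJ) = 90.00° ✓; |HJ| = 19.80 ✓; ∠HJS = 117.3° ✓; |JS| = 27.20 ✓; ∠JSK = 109.6° ✓; |SK| = 21.80 ✓; ∠SKM = 146.6° ✓; |KM| = 38.20 ✗.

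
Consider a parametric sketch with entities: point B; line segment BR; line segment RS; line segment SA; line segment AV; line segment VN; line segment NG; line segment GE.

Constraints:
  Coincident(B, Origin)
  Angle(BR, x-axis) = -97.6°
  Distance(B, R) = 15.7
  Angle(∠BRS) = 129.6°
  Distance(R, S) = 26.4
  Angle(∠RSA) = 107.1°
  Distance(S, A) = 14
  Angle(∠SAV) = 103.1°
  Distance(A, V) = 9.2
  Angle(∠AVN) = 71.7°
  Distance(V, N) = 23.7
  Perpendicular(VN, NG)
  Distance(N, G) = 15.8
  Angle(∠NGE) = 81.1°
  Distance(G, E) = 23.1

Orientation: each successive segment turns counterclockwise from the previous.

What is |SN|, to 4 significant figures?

10.14

∠SAV = 103.1° gives AV at 102.6° from the x-axis; with |AV| = 9.2, V = (26.47, -19.88). ∠AVN = 71.7° gives VN at -149.1° from the x-axis; with |VN| = 23.7, N = (6.133, -32.05). Then |SN| = |N − S| = 10.14.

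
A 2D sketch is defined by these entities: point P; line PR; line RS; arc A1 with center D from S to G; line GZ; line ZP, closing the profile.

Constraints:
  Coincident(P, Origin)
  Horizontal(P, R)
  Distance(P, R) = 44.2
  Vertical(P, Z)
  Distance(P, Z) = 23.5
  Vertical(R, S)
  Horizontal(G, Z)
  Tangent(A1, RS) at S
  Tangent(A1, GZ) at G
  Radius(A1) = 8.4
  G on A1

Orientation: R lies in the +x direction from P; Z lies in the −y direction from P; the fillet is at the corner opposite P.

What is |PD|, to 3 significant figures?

38.9

P is at the origin; P and R share the same y with |PR| = 44.2 and R on the +x side, so R = (44.2, 0.00). P and Z share the same x with |PZ| = 23.5 and Z on the −y side, so Z = (0.00, -23.5). The virtual corner opposite P is at (44.2, -23.5). Tangency of A1 to RS means the radius DS is perpendicular to RS and the tangent condition forces DG to be normal to GZ, with radius 8.4, so the center D sits 8.4 in from both sides at D = (35.8, -15.1). Then |PD| = |D − P| = 38.9.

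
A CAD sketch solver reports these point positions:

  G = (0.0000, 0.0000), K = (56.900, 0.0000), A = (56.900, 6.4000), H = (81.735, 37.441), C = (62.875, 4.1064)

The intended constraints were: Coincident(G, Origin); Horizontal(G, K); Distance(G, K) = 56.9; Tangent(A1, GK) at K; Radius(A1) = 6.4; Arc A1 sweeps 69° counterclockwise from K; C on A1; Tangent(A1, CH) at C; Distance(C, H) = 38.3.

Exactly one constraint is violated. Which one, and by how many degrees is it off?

Tangent(A1, CH) at C — off by 8.50°.

G = (0.00, 0.00) ✓; G.y = 0.00, K.y = 0.00 ✓; |GK| = 56.90 ✓; ∠(AK, KG) = 90.00° ✓; |AK| = 6.400 ✓; bearing(A→C) − bearing(A→K) = 69.00° ✓; |AC| = 6.400 ✓; ∠(AC, CH) = 98.50° ✗; |CH| = 38.30 ✓.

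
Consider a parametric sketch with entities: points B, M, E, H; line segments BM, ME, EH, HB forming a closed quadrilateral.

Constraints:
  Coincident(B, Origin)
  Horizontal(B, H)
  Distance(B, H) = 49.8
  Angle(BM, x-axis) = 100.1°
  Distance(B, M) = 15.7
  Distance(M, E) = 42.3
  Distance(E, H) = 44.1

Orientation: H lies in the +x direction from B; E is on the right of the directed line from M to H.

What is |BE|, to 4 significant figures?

27.09

B is at the origin; BH is horizontal with |BH| = 49.8 and H in +x, so H = (49.8, 0). BM runs at 100.1° with |BM| = 15.7, so M = (-2.753, 15.46). E is determined by |ME| = 42.3 and |EH| = 44.1 together: it lies at the intersection of circle(M, 42.3) and circle(H, 44.1). With |MH| = 54.78, the foot of the radical line on MH is 25.97 from M and the perpendicular offset is √(42.3² − 25.97²) = 33.39. Taking the right-of-MH solution: E = (12.74, -23.90).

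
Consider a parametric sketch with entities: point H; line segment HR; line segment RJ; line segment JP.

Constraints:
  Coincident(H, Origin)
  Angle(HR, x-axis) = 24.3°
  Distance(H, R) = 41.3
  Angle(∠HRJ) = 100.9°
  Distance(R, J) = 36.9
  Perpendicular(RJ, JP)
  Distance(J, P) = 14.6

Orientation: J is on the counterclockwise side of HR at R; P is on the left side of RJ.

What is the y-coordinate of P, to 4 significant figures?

49.51

H is at the origin; HR runs at 24.3° with length 41.3, so R = 41.3·(cos 24.3°, sin 24.3°) = (37.64, 17.00). ∠HRJ = 100.9°, so RJ runs at 24.3° + (180° − 100.9°) = 103.4° from the x-axis; with |RJ| = 36.9, J = R + 36.9·(cos 103.4°, sin 103.4°) = (29.09, 52.89). The perpendicularity gives JP at right angles to RJ; with |JP| = 14.6 on the left of RJ, P = J + 14.6·(-0.9728, -0.2317) = (14.89, 49.51). So P.y = 49.51.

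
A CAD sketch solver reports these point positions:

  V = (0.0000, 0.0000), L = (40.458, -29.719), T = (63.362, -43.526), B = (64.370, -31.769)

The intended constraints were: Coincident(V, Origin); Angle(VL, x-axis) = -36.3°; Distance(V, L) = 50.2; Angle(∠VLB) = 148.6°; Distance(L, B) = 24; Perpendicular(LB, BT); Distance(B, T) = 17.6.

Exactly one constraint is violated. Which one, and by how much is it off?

Distance(B, T) = 17.6 — off by 5.80.

V = (0.00, 0.00) ✓; VL at -36.30° ✓; |VL| = 50.20 ✓; ∠VLB = 148.6° ✓; |LB| = 24.00 ✓; ∠(LB, BT) = 90.00° ✓; |BT| = 11.80 ✗.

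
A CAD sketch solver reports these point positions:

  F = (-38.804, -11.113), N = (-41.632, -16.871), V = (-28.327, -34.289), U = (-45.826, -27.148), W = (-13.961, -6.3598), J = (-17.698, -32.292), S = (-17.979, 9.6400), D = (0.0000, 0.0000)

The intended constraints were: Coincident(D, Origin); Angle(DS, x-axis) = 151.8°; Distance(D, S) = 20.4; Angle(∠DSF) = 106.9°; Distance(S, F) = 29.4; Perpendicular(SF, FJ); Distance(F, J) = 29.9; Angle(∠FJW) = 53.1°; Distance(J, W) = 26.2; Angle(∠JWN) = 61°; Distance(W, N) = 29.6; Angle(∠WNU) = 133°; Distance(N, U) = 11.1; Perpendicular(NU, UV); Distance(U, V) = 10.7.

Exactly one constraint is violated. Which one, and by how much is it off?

Distance(U, V) = 10.7 — off by 8.20.

D = (0.00, 0.00) ✓; DS at 151.8° ✓; |DS| = 20.40 ✓; ∠DSF = 106.9° ✓; |SF| = 29.40 ✓; ∠(SF, FJ) = 90.00° ✓; |FJ| = 29.90 ✓; ∠FJW = 53.10° ✓; |JW| = 26.20 ✓; ∠JWN = 61.00° ✓; |WN| = 29.60 ✓; ∠WNU = 133.0° ✓; |NU| = 11.10 ✓; ∠(NU, UV) = 90.00° ✓; |UV| = 18.90 ✗.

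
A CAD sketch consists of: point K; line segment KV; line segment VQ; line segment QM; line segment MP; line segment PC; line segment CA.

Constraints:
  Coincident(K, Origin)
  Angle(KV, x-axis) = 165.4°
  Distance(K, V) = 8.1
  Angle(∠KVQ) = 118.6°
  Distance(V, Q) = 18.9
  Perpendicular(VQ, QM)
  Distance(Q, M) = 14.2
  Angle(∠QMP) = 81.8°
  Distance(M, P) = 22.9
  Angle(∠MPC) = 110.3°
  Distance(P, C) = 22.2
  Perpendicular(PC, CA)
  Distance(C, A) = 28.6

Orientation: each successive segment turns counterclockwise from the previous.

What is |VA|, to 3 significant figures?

25.8

K is at the origin; KV runs at 165.4° with length 8.1, so V = (-7.84, 2.04). ∠KVQ = 118.6° gives VQ at -133° from the x-axis; with |VQ| = 18.9, Q = (-20.8, -11.7). The perpendicularity gives QM at right angles to VQ, so QM runs at -43.2°; with |QM| = 14.2, M = (-10.4, -21.5). ∠QMP = 81.8° gives MP at 55.0° from the x-axis; with |MP| = 22.9, P = (2.71, -2.70). ∠MPC = 110.3° gives PC at 125° from the x-axis; with |PC| = 22.2, C = (-9.93, 15.6). PC ⟂ CA, so CA runs at -145°; with |CA| = 28.6, A = (-33.4, -0.728). Then |VA| = |A − V| = 25.8.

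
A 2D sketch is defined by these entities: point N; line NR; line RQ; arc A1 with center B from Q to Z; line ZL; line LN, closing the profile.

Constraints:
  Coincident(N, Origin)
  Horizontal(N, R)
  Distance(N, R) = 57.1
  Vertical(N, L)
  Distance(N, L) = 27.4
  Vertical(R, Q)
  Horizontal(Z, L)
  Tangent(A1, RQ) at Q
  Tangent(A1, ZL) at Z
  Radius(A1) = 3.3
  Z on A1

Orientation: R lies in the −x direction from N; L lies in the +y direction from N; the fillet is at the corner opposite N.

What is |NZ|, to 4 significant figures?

60.38

N is at the origin; NR is horizontal with |NR| = 57.1 and R on the −x side, so R = (-57.10, 0.000). N and L share the same x with |NL| = 27.4 and L on the +y side, so L = (0.000, 27.40). The virtual corner opposite N is at (-57.10, 27.40). Since A1 is tangent to RQ there, BQ ⟂ RQ and the tangent condition forces BZ to be normal to ZL, with radius 3.3, so the center B sits 3.3 in from both sides at B = (-53.80, 24.10). That places the tangent points at Q = (-57.10, 24.10) on RQ and Z = (-53.80, 27.40) on ZL. Then |NZ| = |Z − N| = 60.38.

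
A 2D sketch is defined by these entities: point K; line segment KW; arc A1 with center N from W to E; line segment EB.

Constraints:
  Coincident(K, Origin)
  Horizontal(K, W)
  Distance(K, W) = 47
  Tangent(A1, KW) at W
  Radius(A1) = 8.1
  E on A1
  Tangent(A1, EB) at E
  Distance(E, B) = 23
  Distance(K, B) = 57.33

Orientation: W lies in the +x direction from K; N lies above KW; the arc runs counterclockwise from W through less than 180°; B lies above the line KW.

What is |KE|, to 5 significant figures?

55.706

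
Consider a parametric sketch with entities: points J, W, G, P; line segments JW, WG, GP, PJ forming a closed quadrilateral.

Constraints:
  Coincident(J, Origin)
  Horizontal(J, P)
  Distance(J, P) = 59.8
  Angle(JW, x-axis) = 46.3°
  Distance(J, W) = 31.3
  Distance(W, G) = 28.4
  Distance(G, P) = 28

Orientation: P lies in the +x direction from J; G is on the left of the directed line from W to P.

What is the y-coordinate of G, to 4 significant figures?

26.16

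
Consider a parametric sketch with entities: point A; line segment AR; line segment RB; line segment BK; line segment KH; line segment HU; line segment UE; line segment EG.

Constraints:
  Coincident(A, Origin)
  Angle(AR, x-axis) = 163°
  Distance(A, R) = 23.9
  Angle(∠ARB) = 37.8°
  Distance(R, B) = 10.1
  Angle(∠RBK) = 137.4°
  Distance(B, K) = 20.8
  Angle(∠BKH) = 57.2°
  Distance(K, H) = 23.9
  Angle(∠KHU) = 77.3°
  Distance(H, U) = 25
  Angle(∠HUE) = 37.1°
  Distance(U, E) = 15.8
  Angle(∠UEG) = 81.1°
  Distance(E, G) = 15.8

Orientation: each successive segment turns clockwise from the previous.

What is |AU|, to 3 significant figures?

26.2

A is at the origin; AR runs at 163.0° with length 23.9, so R = (-22.9, 6.99). ∠ARB = 37.8° gives RB at 20.8° from the x-axis; with |RB| = 10.1, B = (-13.4, 10.6). ∠RBK = 137.4° gives BK at -21.8° from the x-axis; with |BK| = 20.8, K = (5.90, 2.85). ∠BKH = 57.2° gives KH at -145° from the x-axis; with |KH| = 23.9, H = (-13.6, -11.0). ∠KHU = 77.3° gives HU at 113° from the x-axis; with |HU| = 25.0, U = (-23.2, 12.1). Then |AU| = |U − A| = 26.2.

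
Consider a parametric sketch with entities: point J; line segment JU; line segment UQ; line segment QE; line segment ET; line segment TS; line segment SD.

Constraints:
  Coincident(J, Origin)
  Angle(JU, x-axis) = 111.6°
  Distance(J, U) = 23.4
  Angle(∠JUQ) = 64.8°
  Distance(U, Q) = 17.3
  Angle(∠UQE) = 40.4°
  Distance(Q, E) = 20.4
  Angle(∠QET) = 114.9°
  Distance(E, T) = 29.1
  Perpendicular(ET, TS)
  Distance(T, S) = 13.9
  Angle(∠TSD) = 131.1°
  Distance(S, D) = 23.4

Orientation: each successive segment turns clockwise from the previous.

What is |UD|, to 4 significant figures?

18.52

J is at the origin; JU runs at 111.6° with length 23.4, so U = (-8.614, 21.76). ∠JUQ = 64.8° gives UQ at -3.600° from the x-axis; with |UQ| = 17.3, Q = (8.652, 20.67). ∠UQE = 40.4° gives QE at -143.2° from the x-axis; with |QE| = 20.4, E = (-7.683, 8.450). ∠QET = 114.9° gives ET at 151.7° from the x-axis; with |ET| = 29.1, T = (-33.31, 22.25). ET is perpendicular to TS, so TS runs at 61.70°; with |TS| = 13.9, S = (-26.72, 34.49). ∠TSD = 131.1° gives SD at 12.80° from the x-axis; with |SD| = 23.4, D = (-3.897, 39.67). Then |UD| = |D − U| = 18.52.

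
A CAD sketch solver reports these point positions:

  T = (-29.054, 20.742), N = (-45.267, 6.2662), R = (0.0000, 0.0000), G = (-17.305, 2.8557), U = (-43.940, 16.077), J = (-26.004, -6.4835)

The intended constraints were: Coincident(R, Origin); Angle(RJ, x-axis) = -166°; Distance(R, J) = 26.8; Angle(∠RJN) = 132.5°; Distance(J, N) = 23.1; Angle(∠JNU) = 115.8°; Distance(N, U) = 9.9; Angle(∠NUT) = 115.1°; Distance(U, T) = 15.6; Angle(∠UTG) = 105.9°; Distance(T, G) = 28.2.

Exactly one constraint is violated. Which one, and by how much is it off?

Distance(T, G) = 28.2 — off by 6.80.

R = (0.00, 0.00) ✓; RJ at -166.0° ✓; |RJ| = 26.80 ✓; ∠RJN = 132.5° ✓; |JN| = 23.10 ✓; ∠JNU = 115.8° ✓; |NU| = 9.900 ✓; ∠NUT = 115.1° ✓; |UT| = 15.60 ✓; ∠UTG = 105.9° ✓; |TG| = 21.40 ✗.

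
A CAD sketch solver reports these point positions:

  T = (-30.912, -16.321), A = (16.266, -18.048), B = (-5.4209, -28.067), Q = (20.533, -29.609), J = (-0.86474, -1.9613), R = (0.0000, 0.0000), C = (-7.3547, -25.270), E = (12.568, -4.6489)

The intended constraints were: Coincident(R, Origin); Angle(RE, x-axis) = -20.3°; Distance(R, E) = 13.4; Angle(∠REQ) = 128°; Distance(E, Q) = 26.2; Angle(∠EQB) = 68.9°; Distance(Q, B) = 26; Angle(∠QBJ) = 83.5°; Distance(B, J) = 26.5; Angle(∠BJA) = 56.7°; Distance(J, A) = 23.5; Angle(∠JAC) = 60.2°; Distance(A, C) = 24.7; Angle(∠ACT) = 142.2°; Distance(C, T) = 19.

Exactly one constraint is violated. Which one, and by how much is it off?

Distance(C, T) = 19 — off by 6.20.

R = (0.00, 0.00) ✓; RE at -20.30° ✓; |RE| = 13.40 ✓; ∠REQ = 128.0° ✓; |EQ| = 26.20 ✓; ∠EQB = 68.90° ✓; |QB| = 26.00 ✓; ∠QBJ = 83.50° ✓; |BJ| = 26.50 ✓; ∠BJA = 56.70° ✓; |JA| = 23.50 ✓; ∠JAC = 60.20° ✓; |AC| = 24.70 ✓; ∠ACT = 142.2° ✓; |CT| = 25.20 ✗.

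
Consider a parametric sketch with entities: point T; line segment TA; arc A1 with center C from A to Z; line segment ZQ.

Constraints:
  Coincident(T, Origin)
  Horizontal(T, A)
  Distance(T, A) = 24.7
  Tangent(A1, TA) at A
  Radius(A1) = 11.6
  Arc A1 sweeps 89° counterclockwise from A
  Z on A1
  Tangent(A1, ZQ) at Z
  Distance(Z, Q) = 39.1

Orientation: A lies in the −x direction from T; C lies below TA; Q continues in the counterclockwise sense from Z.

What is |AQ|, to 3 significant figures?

52.0

On A1, A sits at bearing 90° from C; an 89° counterclockwise sweep puts Z at bearing 179°, so Z = C + 11.6·(cos 179°, sin 179°) = (-36.3, -11.4). A1 meets ZQ tangentially, so CZ is at right angles to ZQ, so ZQ runs along (−sin 179°, cos 179°); with |ZQ| = 39.1, Q = (-37.0, -50.5). Then |AQ| = |Q − A| = 52.0.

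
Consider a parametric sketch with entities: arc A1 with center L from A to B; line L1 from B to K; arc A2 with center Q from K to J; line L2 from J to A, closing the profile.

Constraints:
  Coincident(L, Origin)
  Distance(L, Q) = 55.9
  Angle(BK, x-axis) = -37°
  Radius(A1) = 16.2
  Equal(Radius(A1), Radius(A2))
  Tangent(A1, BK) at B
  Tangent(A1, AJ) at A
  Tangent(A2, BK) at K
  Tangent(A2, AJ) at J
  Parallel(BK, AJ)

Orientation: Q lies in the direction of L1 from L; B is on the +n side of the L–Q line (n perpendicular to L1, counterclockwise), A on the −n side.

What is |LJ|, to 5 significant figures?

58.200

The slot axis is L1's direction at -37.0°, so u = (cos -37.0°, sin -37.0°) = (0.79864, -0.60182) and n = (−sin -37.0°, cos -37.0°) = (0.60182, 0.79864). L is at the origin and Q lies 55.9 along u from L, so Q = 55.9·u = (44.644, -33.641). Tangency of A1 to both parallel lines with radius 16.2 puts B and A at L ± 16.2·n: B = (9.7494, 12.938), A = (-9.7494, -12.938). Equal radii place K and J the same way about Q: K = Q + 16.2·n = (54.393, -20.704), J = Q − 16.2·n = (34.894, -46.579). Then |LJ| = |J − L| = 58.200.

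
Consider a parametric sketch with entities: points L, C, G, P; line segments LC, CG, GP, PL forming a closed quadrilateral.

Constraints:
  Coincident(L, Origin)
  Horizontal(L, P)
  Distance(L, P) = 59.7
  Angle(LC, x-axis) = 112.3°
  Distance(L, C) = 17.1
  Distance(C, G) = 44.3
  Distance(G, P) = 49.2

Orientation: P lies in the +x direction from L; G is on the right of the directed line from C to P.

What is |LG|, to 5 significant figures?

27.473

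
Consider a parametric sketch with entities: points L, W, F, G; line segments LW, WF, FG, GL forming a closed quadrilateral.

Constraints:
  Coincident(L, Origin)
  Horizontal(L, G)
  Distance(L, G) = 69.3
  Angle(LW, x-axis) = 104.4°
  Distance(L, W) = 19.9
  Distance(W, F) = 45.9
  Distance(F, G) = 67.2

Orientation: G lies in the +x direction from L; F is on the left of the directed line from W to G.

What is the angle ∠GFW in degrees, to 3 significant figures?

83.1°

Checks: |WF| = 45.90 ✓; |FG| = 67.20 ✓.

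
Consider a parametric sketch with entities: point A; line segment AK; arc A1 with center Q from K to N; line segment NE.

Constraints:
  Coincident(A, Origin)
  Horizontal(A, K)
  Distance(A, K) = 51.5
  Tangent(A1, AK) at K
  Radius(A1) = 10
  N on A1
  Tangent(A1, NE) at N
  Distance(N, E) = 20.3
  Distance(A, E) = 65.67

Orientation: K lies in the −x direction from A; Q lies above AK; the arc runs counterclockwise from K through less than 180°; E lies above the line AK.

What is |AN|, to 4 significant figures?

47.04

A is at the origin; A and K share the same y with |AK| = 51.5 and K on the −x side, so K = (-51.50, 0.000). The tangent condition forces QK to be normal to AK, so Q = K + (0, 10) = (-51.50, 10.00). Since QN ⟂ NE (tangency), |QE| = √(10.0² + 20.3²) = 22.63 regardless of where N sits on A1. So E lies on both circle(A, 65.67) and circle(Q, 22.63); the above-AK intersection is E = (-57.44, 31.84). N is the foot of the tangent from E: N = (-44.00, 16.62).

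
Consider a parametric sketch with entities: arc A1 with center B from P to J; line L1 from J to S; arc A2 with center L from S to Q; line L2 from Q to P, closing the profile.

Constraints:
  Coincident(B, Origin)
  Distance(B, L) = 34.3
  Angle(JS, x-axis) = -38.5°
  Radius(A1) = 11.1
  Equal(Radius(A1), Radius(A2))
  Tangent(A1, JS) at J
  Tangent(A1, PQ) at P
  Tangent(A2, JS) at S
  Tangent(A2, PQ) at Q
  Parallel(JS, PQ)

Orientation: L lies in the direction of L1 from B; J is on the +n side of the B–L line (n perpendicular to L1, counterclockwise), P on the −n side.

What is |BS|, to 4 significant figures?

36.05

The slot axis is L1's direction at -38.5°, so u = (cos -38.5°, sin -38.5°) = (0.7826, -0.6225) and n = (−sin -38.5°, cos -38.5°) = (0.6225, 0.7826). B is at the origin and L lies 34.3 along u from B, so L = 34.3·u = (26.84, -21.35). Tangency of A1 to both parallel lines with radius 11.1 puts J and P at B ± 11.1·n: J = (6.910, 8.687), P = (-6.910, -8.687). Equal radii place S and Q the same way about L: S = L + 11.1·n = (33.75, -12.67), Q = L − 11.1·n = (19.93, -30.04). Then |BS| = |S − B| = 36.05.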